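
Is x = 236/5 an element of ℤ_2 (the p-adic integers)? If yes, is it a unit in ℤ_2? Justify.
x ∈ ℤ_2 but not a unit; v_2(x) = 2 > 0

ℤ_2 = {x ∈ ℚ_2 : v_2(x) ≥ 0} and ℤ_2^× = {x ∈ ℤ_2 : v_2(x) = 0}. Here v_2(236/5) = v_2(num) − v_2(den) = 2; compare against these criteria.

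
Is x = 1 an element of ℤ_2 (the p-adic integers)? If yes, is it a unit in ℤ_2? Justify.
x ∈ ℤ_2^× (unit); v_2(x) = 0

ℤ_2 = {x ∈ ℚ_2 : v_2(x) ≥ 0} and ℤ_2^× = {x ∈ ℤ_2 : v_2(x) = 0}. Here v_2(1) = v_2(num) − v_2(den) = 0; compare against these criteria.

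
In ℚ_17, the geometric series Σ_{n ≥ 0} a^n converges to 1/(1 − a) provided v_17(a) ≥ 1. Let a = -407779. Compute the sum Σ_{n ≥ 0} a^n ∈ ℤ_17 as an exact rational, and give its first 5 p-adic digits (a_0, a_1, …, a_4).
Σ a^n = 1/(1 − a) = 1/407780;  first 5 digits = (1, 0, 0, 2, 12)

v_17(a) = 3 ≥ 1, so the series converges in ℤ_17 to 1/(1 − a) = 1/(1 − (-407779)) = 1/407780. Expand this rational in ℤ_17: compute digits iteratively via d_i = x_i mod 17, x_{i+1} = (x_i − d_i)/17. The first 5 digits are (1, 0, 0, 2, 12).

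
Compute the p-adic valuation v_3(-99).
v_3(-99) = 2

v_3(n) is the largest exponent k such that 3^k divides n. Factor out: -99 = -3^2 · 11. (Sign doesn't affect v_p.) So v_3(-99) = 2.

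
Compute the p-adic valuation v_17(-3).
v_17(-3) = 0

v_17(n) is the largest exponent k such that 17^k divides n. Factor out: -3 = -17^0 · 3. (Sign doesn't affect v_p.) So v_17(-3) = 0.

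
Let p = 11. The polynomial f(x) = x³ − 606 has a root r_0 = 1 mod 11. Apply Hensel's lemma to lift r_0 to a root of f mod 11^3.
r_2 = 1090 (mod 1331)

Hensel: r_{i+1} = r_i − f(r_i)/f′(r_i) mod 11^{i+2}, where f′(x) = 3x². Iterate:
  r_0 = 1 (mod 11)
  r_1 = 1 (mod 121)
  r_2 = 1090 (mod 1331)
Final: r = 1090 with f(r) ≡ 0 mod 11^3.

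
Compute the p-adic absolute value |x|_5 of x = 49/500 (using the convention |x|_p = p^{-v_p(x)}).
|49/500|_5 = 125

Step 1 — compute v_5(x) by factoring powers of 5 out of the numerator and denominator: v_5(49/500) = -3. Step 2 — apply |x|_p = p^{-v_p(x)} = 5^{3} = 125.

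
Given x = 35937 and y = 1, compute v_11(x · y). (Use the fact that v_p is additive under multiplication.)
v_11(35937) = 3

v_p(x) = 3 (factor: 35937 = 11^3 · 27); v_p(y) = 0 (factor: 1 = 11^0 · 1). Additivity: v_p(xy) = v_p(x) + v_p(y) = 3 + 0 = 3. (Direct check: xy = 35937 = 11^3 · (27).)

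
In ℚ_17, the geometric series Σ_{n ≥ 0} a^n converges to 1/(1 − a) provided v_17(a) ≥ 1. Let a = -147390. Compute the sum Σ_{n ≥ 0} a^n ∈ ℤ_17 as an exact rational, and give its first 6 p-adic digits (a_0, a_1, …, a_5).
Σ a^n = 1/(1 − a) = 1/147391;  first 6 digits = (1, 0, 0, 4, 15, 16)

v_17(a) = 3 ≥ 1, so the series converges in ℤ_17 to 1/(1 − a) = 1/(1 − (-147390)) = 1/147391. Expand this rational in ℤ_17: compute digits iteratively via d_i = x_i mod 17, x_{i+1} = (x_i − d_i)/17. The first 6 digits are (1, 0, 0, 4, 15, 16).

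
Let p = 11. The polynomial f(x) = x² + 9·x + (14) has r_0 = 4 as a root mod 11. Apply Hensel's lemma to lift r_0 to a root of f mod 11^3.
r_2 = 1324 (mod 1331)

Hensel: r_{i+1} = r_i − f(r_i)·(f′(r_i))^{-1} mod 11^{i+2}, f′(x) = 2x + 9. Iterate:
  r_0 = 4 (mod 11)
  r_1 = 114 (mod 121)
  r_2 = 1324 (mod 1331)
Final: r = 1324 satisfies f(r) ≡ 0 mod 11^3.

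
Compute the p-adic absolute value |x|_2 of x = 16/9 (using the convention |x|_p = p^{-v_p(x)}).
|16/9|_2 = 1/16

Step 1 — compute v_2(x) by factoring powers of 2 out of the numerator and denominator: v_2(16/9) = 4. Step 2 — apply |x|_p = p^{-v_p(x)} = 2^{-4} = 1/16.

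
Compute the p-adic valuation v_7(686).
v_7(686) = 3

v_7(n) is the largest exponent k such that 7^k divides n. Factor out: 686 = 7^3 · 2. (Sign doesn't affect v_p.) So v_7(686) = 3.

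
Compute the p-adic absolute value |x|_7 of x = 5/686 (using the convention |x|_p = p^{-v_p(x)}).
|5/686|_7 = 343

Step 1 — compute v_7(x) by factoring powers of 7 out of the numerator and denominator: v_7(5/686) = -3. Step 2 — apply |x|_p = p^{-v_p(x)} = 7^{3} = 343.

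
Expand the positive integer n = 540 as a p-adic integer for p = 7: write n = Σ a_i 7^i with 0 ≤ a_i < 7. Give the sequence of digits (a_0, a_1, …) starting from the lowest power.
(a_0, a_1, …) = (1, 0, 4, 1)

Repeated division by 7 gives the digits low-to-high: 540 = 1 + 4·7^2 + 1·7^3. Digit sequence: (1, 0, 4, 1).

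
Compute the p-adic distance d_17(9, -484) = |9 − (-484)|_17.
d_17(9, -484) = 1/17

Step 1 — x − y = 9 − (-484) = 493. Step 2 — v_17(493) = 1 (factor: 493 = (17^1 · 29); the sign does not affect v_p). Step 3 — |x − y|_17 = 17^{-1} = 1/17.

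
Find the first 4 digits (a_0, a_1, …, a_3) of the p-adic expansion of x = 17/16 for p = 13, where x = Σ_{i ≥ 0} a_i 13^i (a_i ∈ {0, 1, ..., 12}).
(a_0, …, a_3) = (10, 5, 2, 12)

v_13(17/16) = 0 (numerator and denominator both coprime to 13), so x ∈ ℤ_13^×. Compute digits iteratively via a_i = x_i mod 13, x_{i+1} = (x_i − a_i)/13, with x_0 = x:
  x_0 = 17/16;  a_0 = 10;  x_1 = (x_0 − 10)/13 = -11/16
  x_1 = -11/16;  a_1 = 5;  x_2 = (x_1 − 5)/13 = -7/16
  x_2 = -7/16;  a_2 = 2;  x_3 = (x_2 − 2)/13 = -3/16
  x_3 = -3/16;  a_3 = 12;  x_4 = (x_3 − 12)/13 = -15/16
Digits: (10, 5, 2, 12).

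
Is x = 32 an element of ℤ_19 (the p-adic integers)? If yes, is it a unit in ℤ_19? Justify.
x ∈ ℤ_19^× (unit); v_19(x) = 0

ℤ_19 = {x ∈ ℚ_19 : v_19(x) ≥ 0} and ℤ_19^× = {x ∈ ℤ_19 : v_19(x) = 0}. Here v_19(32) = v_19(num) − v_19(den) = 0; compare against these criteria.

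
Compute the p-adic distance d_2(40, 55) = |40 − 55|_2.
d_2(40, 55) = 1

Step 1 — x − y = 40 − 55 = -15. Step 2 — v_2(-15) = 0 (factor: -15 = −(2^0 · 15); the sign does not affect v_p). Step 3 — |x − y|_2 = 2^{0} = 1.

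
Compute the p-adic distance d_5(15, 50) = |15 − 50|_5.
d_5(15, 50) = 1/5

Step 1 — x − y = 15 − 50 = -35. Step 2 — v_5(-35) = 1 (factor: -35 = −(5^1 · 7); the sign does not affect v_p). Step 3 — |x − y|_5 = 5^{-1} = 1/5.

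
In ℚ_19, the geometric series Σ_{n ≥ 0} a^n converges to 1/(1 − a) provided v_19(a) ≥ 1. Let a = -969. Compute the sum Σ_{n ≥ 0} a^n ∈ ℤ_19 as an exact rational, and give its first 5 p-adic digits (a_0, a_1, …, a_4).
Σ a^n = 1/(1 − a) = 1/970;  first 5 digits = (1, 6, 14, 10, 2)

v_19(a) = 1 ≥ 1, so the series converges in ℤ_19 to 1/(1 − a) = 1/(1 − (-969)) = 1/970. Expand this rational in ℤ_19: compute digits iteratively via d_i = x_i mod 19, x_{i+1} = (x_i − d_i)/19. The first 5 digits are (1, 6, 14, 10, 2).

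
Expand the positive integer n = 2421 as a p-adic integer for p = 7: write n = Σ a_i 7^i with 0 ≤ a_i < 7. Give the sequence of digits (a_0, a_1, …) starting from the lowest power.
(a_0, a_1, …) = (6, 2, 0, 0, 1)

Repeated division by 7 gives the digits low-to-high: 2421 = 6 + 2·7^1 + 1·7^4. Digit sequence: (6, 2, 0, 0, 1).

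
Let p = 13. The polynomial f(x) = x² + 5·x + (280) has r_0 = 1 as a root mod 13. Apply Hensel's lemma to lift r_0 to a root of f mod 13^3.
r_2 = 612 (mod 2197)

Hensel: r_{i+1} = r_i − f(r_i)·(f′(r_i))^{-1} mod 13^{i+2}, f′(x) = 2x + 5. Iterate:
  r_0 = 1 (mod 13)
  r_1 = 105 (mod 169)
  r_2 = 612 (mod 2197)
Final: r = 612 satisfies f(r) ≡ 0 mod 13^3.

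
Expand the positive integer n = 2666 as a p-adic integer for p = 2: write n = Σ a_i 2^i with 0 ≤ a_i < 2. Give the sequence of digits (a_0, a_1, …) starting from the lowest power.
(a_0, a_1, …) = (0, 1, 0, 1, 0, 1, 1, 0, 0, 1, 0, 1)

Repeated division by 2 gives the digits low-to-high: 2666 = 1·2^1 + 1·2^3 + 1·2^5 + 1·2^6 + 1·2^9 + 1·2^11. Digit sequence: (0, 1, 0, 1, 0, 1, 1, 0, 0, 1, 0, 1).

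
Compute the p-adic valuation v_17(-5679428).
v_17(-5679428) = 5

v_17(n) is the largest exponent k such that 17^k divides n. Factor out: -5679428 = -17^5 · 4. (Sign doesn't affect v_p.) So v_17(-5679428) = 5.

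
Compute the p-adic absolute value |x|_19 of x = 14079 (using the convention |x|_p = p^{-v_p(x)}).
|14079|_19 = 1/361

Step 1 — compute v_19(x) by factoring powers of 19 out of the numerator and denominator: v_19(14079) = 2. Step 2 — apply |x|_p = p^{-v_p(x)} = 19^{-2} = 1/361.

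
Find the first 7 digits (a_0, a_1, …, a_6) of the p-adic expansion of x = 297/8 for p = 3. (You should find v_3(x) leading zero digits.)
(a_0, …, a_6) = (0, 0, 0, 1, 2, 2, 1)

v_3(297/8) = 3, so a_0 = ... = a_2 = 0. Factor out: x = 3^3 · u with u = 11/8 a unit in ℤ_3. Expand u iteratively via a_{v+i} = u_i mod 3, u_{i+1} = (u_i − a_{v+i})/3:
  u_0 = 11/8;  a_3 = 1;  u_1 = (u_0 − 1)/3 = 1/8
  u_1 = 1/8;  a_4 = 2;  u_2 = (u_1 − 2)/3 = -5/8
  u_2 = -5/8;  a_5 = 2;  u_3 = (u_2 − 2)/3 = -7/8
  u_3 = -7/8;  a_6 = 1;  u_4 = (u_3 − 1)/3 = -5/8
Digits: (0, 0, 0, 1, 2, 2, 1).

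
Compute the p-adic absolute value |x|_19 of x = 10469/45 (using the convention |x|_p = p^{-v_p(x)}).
|10469/45|_19 = 1/361

Step 1 — compute v_19(x) by factoring powers of 19 out of the numerator and denominator: v_19(10469/45) = 2. Step 2 — apply |x|_p = p^{-v_p(x)} = 19^{-2} = 1/361.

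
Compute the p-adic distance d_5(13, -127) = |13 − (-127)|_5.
d_5(13, -127) = 1/5

Step 1 — x − y = 13 − (-127) = 140. Step 2 — v_5(140) = 1 (factor: 140 = (5^1 · 28); the sign does not affect v_p). Step 3 — |x − y|_5 = 5^{-1} = 1/5.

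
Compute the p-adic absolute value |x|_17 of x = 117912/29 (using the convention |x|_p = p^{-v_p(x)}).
|117912/29|_17 = 1/4913

Step 1 — compute v_17(x) by factoring powers of 17 out of the numerator and denominator: v_17(117912/29) = 3. Step 2 — apply |x|_p = p^{-v_p(x)} = 17^{-3} = 1/4913.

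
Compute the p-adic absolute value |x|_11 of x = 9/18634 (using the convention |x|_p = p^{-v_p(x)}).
|9/18634|_11 = 1331

Step 1 — compute v_11(x) by factoring powers of 11 out of the numerator and denominator: v_11(9/18634) = -3. Step 2 — apply |x|_p = p^{-v_p(x)} = 11^{3} = 1331.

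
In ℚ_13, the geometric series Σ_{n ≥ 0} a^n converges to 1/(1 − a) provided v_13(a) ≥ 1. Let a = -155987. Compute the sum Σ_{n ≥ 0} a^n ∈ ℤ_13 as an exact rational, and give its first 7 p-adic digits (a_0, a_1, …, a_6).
Σ a^n = 1/(1 − a) = 1/155988;  first 7 digits = (1, 0, 0, 7, 7, 12, 9)

v_13(a) = 3 ≥ 1, so the series converges in ℤ_13 to 1/(1 − a) = 1/(1 − (-155987)) = 1/155988. Expand this rational in ℤ_13: compute digits iteratively via d_i = x_i mod 13, x_{i+1} = (x_i − d_i)/13. The first 7 digits are (1, 0, 0, 7, 7, 12, 9).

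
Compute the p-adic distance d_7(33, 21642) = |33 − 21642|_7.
d_7(33, 21642) = 1/2401

Step 1 — x − y = 33 − 21642 = -21609. Step 2 — v_7(-21609) = 4 (factor: -21609 = −(7^4 · 9); the sign does not affect v_p). Step 3 — |x − y|_7 = 7^{-4} = 1/2401.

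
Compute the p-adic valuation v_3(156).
v_3(156) = 1

v_3(n) is the largest exponent k such that 3^k divides n. Factor out: 156 = 3^1 · 52. (Sign doesn't affect v_p.) So v_3(156) = 1.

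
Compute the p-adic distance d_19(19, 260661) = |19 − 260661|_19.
d_19(19, 260661) = 1/130321

Step 1 — x − y = 19 − 260661 = -260642. Step 2 — v_19(-260642) = 4 (factor: -260642 = −(19^4 · 2); the sign does not affect v_p). Step 3 — |x − y|_19 = 19^{-4} = 1/130321.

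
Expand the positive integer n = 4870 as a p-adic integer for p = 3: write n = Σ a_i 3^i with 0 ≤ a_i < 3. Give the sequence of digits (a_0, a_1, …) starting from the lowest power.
(a_0, a_1, …) = (1, 0, 1, 0, 0, 2, 0, 2)

Repeated division by 3 gives the digits low-to-high: 4870 = 1 + 1·3^2 + 2·3^5 + 2·3^7. Digit sequence: (1, 0, 1, 0, 0, 2, 0, 2).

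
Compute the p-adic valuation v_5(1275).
v_5(1275) = 2

v_5(n) is the largest exponent k such that 5^k divides n. Factor out: 1275 = 5^2 · 51. (Sign doesn't affect v_p.) So v_5(1275) = 2.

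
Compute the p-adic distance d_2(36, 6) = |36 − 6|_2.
d_2(36, 6) = 1/2

Step 1 — x − y = 36 − 6 = 30. Step 2 — v_2(30) = 1 (factor: 30 = (2^1 · 15); the sign does not affect v_p). Step 3 — |x − y|_2 = 2^{-1} = 1/2.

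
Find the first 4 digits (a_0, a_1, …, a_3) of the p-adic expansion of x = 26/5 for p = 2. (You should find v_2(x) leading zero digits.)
(a_0, …, a_3) = (0, 1, 0, 0)

v_2(26/5) = 1, so a_0 = ... = a_0 = 0. Factor out: x = 2^1 · u with u = 13/5 a unit in ℤ_2. Expand u iteratively via a_{v+i} = u_i mod 2, u_{i+1} = (u_i − a_{v+i})/2:
  u_0 = 13/5;  a_1 = 1;  u_1 = (u_0 − 1)/2 = 4/5
  u_1 = 4/5;  a_2 = 0;  u_2 = (u_1 − 0)/2 = 2/5
  u_2 = 2/5;  a_3 = 0;  u_3 = (u_2 − 0)/2 = 1/5
Digits: (0, 1, 0, 0).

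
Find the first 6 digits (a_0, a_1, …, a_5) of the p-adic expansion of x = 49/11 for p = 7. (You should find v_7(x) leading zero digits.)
(a_0, …, a_5) = (0, 0, 2, 1, 3, 4)

v_7(49/11) = 2, so a_0 = ... = a_1 = 0. Factor out: x = 7^2 · u with u = 1/11 a unit in ℤ_7. Expand u iteratively via a_{v+i} = u_i mod 7, u_{i+1} = (u_i − a_{v+i})/7:
  u_0 = 1/11;  a_2 = 2;  u_1 = (u_0 − 2)/7 = -3/11
  u_1 = -3/11;  a_3 = 1;  u_2 = (u_1 − 1)/7 = -2/11
  u_2 = -2/11;  a_4 = 3;  u_3 = (u_2 − 3)/7 = -5/11
  u_3 = -5/11;  a_5 = 4;  u_4 = (u_3 − 4)/7 = -7/11
Digits: (0, 0, 2, 1, 3, 4).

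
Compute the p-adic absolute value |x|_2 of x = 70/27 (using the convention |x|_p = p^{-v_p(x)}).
|70/27|_2 = 1/2

Step 1 — compute v_2(x) by factoring powers of 2 out of the numerator and denominator: v_2(70/27) = 1. Step 2 — apply |x|_p = p^{-v_p(x)} = 2^{-1} = 1/2.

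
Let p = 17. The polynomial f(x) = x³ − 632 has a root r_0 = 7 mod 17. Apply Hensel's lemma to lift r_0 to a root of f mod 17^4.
r_3 = 33531 (mod 83521)

Hensel: r_{i+1} = r_i − f(r_i)/f′(r_i) mod 17^{i+2}, where f′(x) = 3x². Iterate:
  r_0 = 7 (mod 17)
  r_1 = 7 (mod 289)
  r_2 = 4053 (mod 4913)
  r_3 = 33531 (mod 83521)
Final: r = 33531 with f(r) ≡ 0 mod 17^4.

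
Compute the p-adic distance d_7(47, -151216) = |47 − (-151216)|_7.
d_7(47, -151216) = 1/16807

Step 1 — x − y = 47 − (-151216) = 151263. Step 2 — v_7(151263) = 5 (factor: 151263 = (7^5 · 9); the sign does not affect v_p). Step 3 — |x − y|_7 = 7^{-5} = 1/16807.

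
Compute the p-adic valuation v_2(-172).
v_2(-172) = 2

v_2(n) is the largest exponent k such that 2^k divides n. Factor out: -172 = -2^2 · 43. (Sign doesn't affect v_p.) So v_2(-172) = 2.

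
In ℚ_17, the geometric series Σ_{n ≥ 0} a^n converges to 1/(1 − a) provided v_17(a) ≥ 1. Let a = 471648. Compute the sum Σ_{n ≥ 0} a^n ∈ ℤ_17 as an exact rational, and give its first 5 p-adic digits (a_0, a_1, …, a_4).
Σ a^n = 1/(1 − a) = -1/471647;  first 5 digits = (1, 0, 0, 11, 5)

v_17(a) = 3 ≥ 1, so the series converges in ℤ_17 to 1/(1 − a) = 1/(1 − 471648) = -1/471647. Expand this rational in ℤ_17: compute digits iteratively via d_i = x_i mod 17, x_{i+1} = (x_i − d_i)/17. The first 5 digits are (1, 0, 0, 11, 5).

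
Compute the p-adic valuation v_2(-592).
v_2(-592) = 4

v_2(n) is the largest exponent k such that 2^k divides n. Factor out: -592 = -2^4 · 37. (Sign doesn't affect v_p.) So v_2(-592) = 4.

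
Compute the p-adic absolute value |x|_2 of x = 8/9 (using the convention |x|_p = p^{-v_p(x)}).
|8/9|_2 = 1/8

Step 1 — compute v_2(x) by factoring powers of 2 out of the numerator and denominator: v_2(8/9) = 3. Step 2 — apply |x|_p = p^{-v_p(x)} = 2^{-3} = 1/8.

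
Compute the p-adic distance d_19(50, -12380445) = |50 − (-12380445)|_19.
d_19(50, -12380445) = 1/2476099

Step 1 — x − y = 50 − (-12380445) = 12380495. Step 2 — v_19(12380495) = 5 (factor: 12380495 = (19^5 · 5); the sign does not affect v_p). Step 3 — |x − y|_19 = 19^{-5} = 1/2476099.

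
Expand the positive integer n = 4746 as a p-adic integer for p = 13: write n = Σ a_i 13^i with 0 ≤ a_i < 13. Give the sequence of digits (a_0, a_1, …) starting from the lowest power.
(a_0, a_1, …) = (1, 1, 2, 2)

Repeated division by 13 gives the digits low-to-high: 4746 = 1 + 1·13^1 + 2·13^2 + 2·13^3. Digit sequence: (1, 1, 2, 2).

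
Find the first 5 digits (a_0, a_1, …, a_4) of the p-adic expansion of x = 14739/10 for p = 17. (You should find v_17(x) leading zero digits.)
(a_0, …, a_4) = (0, 0, 0, 2, 5)

v_17(14739/10) = 3, so a_0 = ... = a_2 = 0. Factor out: x = 17^3 · u with u = 3/10 a unit in ℤ_17. Expand u iteratively via a_{v+i} = u_i mod 17, u_{i+1} = (u_i − a_{v+i})/17:
  u_0 = 3/10;  a_3 = 2;  u_1 = (u_0 − 2)/17 = -1/10
  u_1 = -1/10;  a_4 = 5;  u_2 = (u_1 − 5)/17 = -3/10
Digits: (0, 0, 0, 2, 5).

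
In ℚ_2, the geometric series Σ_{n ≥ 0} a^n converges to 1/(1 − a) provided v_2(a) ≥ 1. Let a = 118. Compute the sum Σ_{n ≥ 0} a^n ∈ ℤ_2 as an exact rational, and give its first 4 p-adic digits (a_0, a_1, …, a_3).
Σ a^n = 1/(1 − a) = -1/117;  first 4 digits = (1, 1, 0, 0)

v_2(a) = 1 ≥ 1, so the series converges in ℤ_2 to 1/(1 − a) = 1/(1 − 118) = -1/117. Expand this rational in ℤ_2: compute digits iteratively via d_i = x_i mod 2, x_{i+1} = (x_i − d_i)/2. The first 4 digits are (1, 1, 0, 0).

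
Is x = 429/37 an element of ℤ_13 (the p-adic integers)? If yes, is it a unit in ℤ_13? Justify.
x ∈ ℤ_13 but not a unit; v_13(x) = 1 > 0

ℤ_13 = {x ∈ ℚ_13 : v_13(x) ≥ 0} and ℤ_13^× = {x ∈ ℤ_13 : v_13(x) = 0}. Here v_13(429/37) = v_13(num) − v_13(den) = 1; compare against these criteria.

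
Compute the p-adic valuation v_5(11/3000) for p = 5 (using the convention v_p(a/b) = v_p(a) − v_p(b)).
v_5(11/3000) = -3

Factor powers of 5 from the numerator and denominator of the reduced fraction: 11 = 5^0 · 11 and 3000 = 5^3 · 24. Apply v_p(a/b) = v_p(a) − v_p(b): v_5(11/3000) = 0 − 3 = -3.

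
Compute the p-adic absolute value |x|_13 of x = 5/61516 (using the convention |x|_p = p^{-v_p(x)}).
|5/61516|_13 = 2197

Step 1 — compute v_13(x) by factoring powers of 13 out of the numerator and denominator: v_13(5/61516) = -3. Step 2 — apply |x|_p = p^{-v_p(x)} = 13^{3} = 2197.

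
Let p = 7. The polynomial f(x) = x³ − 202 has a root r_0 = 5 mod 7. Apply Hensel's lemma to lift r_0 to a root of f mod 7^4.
r_3 = 726 (mod 2401)

Hensel: r_{i+1} = r_i − f(r_i)/f′(r_i) mod 7^{i+2}, where f′(x) = 3x². Iterate:
  r_0 = 5 (mod 7)
  r_1 = 40 (mod 49)
  r_2 = 40 (mod 343)
  r_3 = 726 (mod 2401)
Final: r = 726 with f(r) ≡ 0 mod 7^4.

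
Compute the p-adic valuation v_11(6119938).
v_11(6119938) = 5

v_11(n) is the largest exponent k such that 11^k divides n. Factor out: 6119938 = 11^5 · 38. (Sign doesn't affect v_p.) So v_11(6119938) = 5.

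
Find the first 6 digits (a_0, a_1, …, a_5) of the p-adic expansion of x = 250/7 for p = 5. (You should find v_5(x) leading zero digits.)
(a_0, …, a_5) = (0, 0, 0, 1, 2, 1)

v_5(250/7) = 3, so a_0 = ... = a_2 = 0. Factor out: x = 5^3 · u with u = 2/7 a unit in ℤ_5. Expand u iteratively via a_{v+i} = u_i mod 5, u_{i+1} = (u_i − a_{v+i})/5:
  u_0 = 2/7;  a_3 = 1;  u_1 = (u_0 − 1)/5 = -1/7
  u_1 = -1/7;  a_4 = 2;  u_2 = (u_1 − 2)/5 = -3/7
  u_2 = -3/7;  a_5 = 1;  u_3 = (u_2 − 1)/5 = -2/7
Digits: (0, 0, 0, 1, 2, 1).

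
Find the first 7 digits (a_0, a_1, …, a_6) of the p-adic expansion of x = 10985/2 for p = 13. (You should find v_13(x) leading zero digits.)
(a_0, …, a_6) = (0, 0, 0, 9, 6, 6, 6)

v_13(10985/2) = 3, so a_0 = ... = a_2 = 0. Factor out: x = 13^3 · u with u = 5/2 a unit in ℤ_13. Expand u iteratively via a_{v+i} = u_i mod 13, u_{i+1} = (u_i − a_{v+i})/13:
  u_0 = 5/2;  a_3 = 9;  u_1 = (u_0 − 9)/13 = -1/2
  u_1 = -1/2;  a_4 = 6;  u_2 = (u_1 − 6)/13 = -1/2
  u_2 = -1/2;  a_5 = 6;  u_3 = (u_2 − 6)/13 = -1/2
  u_3 = -1/2;  a_6 = 6;  u_4 = (u_3 − 6)/13 = -1/2
Digits: (0, 0, 0, 9, 6, 6, 6).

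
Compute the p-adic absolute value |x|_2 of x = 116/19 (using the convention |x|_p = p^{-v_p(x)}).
|116/19|_2 = 1/4

Step 1 — compute v_2(x) by factoring powers of 2 out of the numerator and denominator: v_2(116/19) = 2. Step 2 — apply |x|_p = p^{-v_p(x)} = 2^{-2} = 1/4.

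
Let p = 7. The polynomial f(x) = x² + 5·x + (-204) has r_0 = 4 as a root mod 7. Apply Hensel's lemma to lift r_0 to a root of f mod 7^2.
r_1 = 32 (mod 49)

Hensel: r_{i+1} = r_i − f(r_i)·(f′(r_i))^{-1} mod 7^{i+2}, f′(x) = 2x + 5. Iterate:
  r_0 = 4 (mod 7)
  r_1 = 32 (mod 49)
Final: r = 32 satisfies f(r) ≡ 0 mod 7^2.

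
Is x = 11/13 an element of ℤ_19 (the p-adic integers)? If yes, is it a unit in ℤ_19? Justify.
x ∈ ℤ_19^× (unit); v_19(x) = 0

ℤ_19 = {x ∈ ℚ_19 : v_19(x) ≥ 0} and ℤ_19^× = {x ∈ ℤ_19 : v_19(x) = 0}. Here v_19(11/13) = v_19(num) − v_19(den) = 0; compare against these criteria.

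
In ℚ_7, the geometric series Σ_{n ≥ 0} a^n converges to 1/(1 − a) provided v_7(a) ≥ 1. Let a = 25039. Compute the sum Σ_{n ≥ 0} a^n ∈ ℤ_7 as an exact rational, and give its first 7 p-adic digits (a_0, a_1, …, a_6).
Σ a^n = 1/(1 − a) = -1/25038;  first 7 digits = (1, 0, 0, 3, 3, 1, 2)

v_7(a) = 3 ≥ 1, so the series converges in ℤ_7 to 1/(1 − a) = 1/(1 − 25039) = -1/25038. Expand this rational in ℤ_7: compute digits iteratively via d_i = x_i mod 7, x_{i+1} = (x_i − d_i)/7. The first 7 digits are (1, 0, 0, 3, 3, 1, 2).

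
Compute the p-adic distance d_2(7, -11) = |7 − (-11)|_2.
d_2(7, -11) = 1/2

Step 1 — x − y = 7 − (-11) = 18. Step 2 — v_2(18) = 1 (factor: 18 = (2^1 · 9); the sign does not affect v_p). Step 3 — |x − y|_2 = 2^{-1} = 1/2.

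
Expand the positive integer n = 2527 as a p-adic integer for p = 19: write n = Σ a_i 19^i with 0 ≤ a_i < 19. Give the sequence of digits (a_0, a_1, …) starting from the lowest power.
(a_0, a_1, …) = (0, 0, 7)

Repeated division by 19 gives the digits low-to-high: 2527 = 7·19^2. Digit sequence: (0, 0, 7).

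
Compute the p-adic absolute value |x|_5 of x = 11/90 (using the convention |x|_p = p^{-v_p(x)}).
|11/90|_5 = 5

Step 1 — compute v_5(x) by factoring powers of 5 out of the numerator and denominator: v_5(11/90) = -1. Step 2 — apply |x|_p = p^{-v_p(x)} = 5^{1} = 5.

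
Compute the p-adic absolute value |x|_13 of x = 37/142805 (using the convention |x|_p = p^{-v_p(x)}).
|37/142805|_13 = 28561

Step 1 — compute v_13(x) by factoring powers of 13 out of the numerator and denominator: v_13(37/142805) = -4. Step 2 — apply |x|_p = p^{-v_p(x)} = 13^{4} = 28561.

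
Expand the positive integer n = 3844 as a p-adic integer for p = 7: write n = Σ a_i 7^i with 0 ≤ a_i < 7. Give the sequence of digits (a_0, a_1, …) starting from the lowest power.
(a_0, a_1, …) = (1, 3, 1, 4, 1)

Repeated division by 7 gives the digits low-to-high: 3844 = 1 + 3·7^1 + 1·7^2 + 4·7^3 + 1·7^4. Digit sequence: (1, 3, 1, 4, 1).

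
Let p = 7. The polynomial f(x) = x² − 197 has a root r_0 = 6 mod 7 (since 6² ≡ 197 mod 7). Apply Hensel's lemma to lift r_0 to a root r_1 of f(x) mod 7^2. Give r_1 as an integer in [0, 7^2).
r_1 = 48 (mod 49)

Hensel's recurrence: r_{i+1} = r_i − f(r_i)·(f′(r_i))^{-1} mod 7^{i+2}, with f′(x) = 2x. Iterate:
  r_0 = 6 (mod 7)
  r_1 = 48 (mod 49)
Final: r_1 = 48, and one checks f(r_1) ≡ 0 mod 7^2.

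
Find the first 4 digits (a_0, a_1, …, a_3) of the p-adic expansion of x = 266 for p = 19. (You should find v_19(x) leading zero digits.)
(a_0, …, a_3) = (0, 14, 0, 0)

v_19(266) = 1, so a_0 = ... = a_0 = 0. Factor out: x = 19^1 · u with u = 14 a unit in ℤ_19. Expand u iteratively via a_{v+i} = u_i mod 19, u_{i+1} = (u_i − a_{v+i})/19:
  u_0 = 14;  a_1 = 14;  u_1 = (u_0 − 14)/19 = 0
  u_1 = 0;  a_2 = 0;  u_2 = (u_1 − 0)/19 = 0
  u_2 = 0;  a_3 = 0;  u_3 = (u_2 − 0)/19 = 0
Digits: (0, 14, 0, 0).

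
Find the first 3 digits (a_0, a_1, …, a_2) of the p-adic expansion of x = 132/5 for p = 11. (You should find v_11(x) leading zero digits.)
(a_0, …, a_2) = (0, 9, 6)

v_11(132/5) = 1, so a_0 = ... = a_0 = 0. Factor out: x = 11^1 · u with u = 12/5 a unit in ℤ_11. Expand u iteratively via a_{v+i} = u_i mod 11, u_{i+1} = (u_i − a_{v+i})/11:
  u_0 = 12/5;  a_1 = 9;  u_1 = (u_0 − 9)/11 = -3/5
  u_1 = -3/5;  a_2 = 6;  u_2 = (u_1 − 6)/11 = -3/5
Digits: (0, 9, 6).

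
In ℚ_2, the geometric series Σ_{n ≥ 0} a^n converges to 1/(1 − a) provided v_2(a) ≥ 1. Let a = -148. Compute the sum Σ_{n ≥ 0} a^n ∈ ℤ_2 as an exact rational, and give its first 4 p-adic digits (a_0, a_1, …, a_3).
Σ a^n = 1/(1 − a) = 1/149;  first 4 digits = (1, 0, 1, 1)

v_2(a) = 2 ≥ 1, so the series converges in ℤ_2 to 1/(1 − a) = 1/(1 − (-148)) = 1/149. Expand this rational in ℤ_2: compute digits iteratively via d_i = x_i mod 2, x_{i+1} = (x_i − d_i)/2. The first 4 digits are (1, 0, 1, 1).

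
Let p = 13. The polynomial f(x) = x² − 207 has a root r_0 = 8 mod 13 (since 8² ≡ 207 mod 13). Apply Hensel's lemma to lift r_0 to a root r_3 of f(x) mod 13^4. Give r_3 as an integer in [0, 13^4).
r_3 = 16505 (mod 28561)

Hensel's recurrence: r_{i+1} = r_i − f(r_i)·(f′(r_i))^{-1} mod 13^{i+2}, with f′(x) = 2x. Iterate:
  r_0 = 8 (mod 13)
  r_1 = 112 (mod 169)
  r_2 = 1126 (mod 2197)
  r_3 = 16505 (mod 28561)
Final: r_3 = 16505, and one checks f(r_3) ≡ 0 mod 13^4.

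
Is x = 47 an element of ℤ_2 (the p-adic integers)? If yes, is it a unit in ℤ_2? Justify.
x ∈ ℤ_2^× (unit); v_2(x) = 0

ℤ_2 = {x ∈ ℚ_2 : v_2(x) ≥ 0} and ℤ_2^× = {x ∈ ℤ_2 : v_2(x) = 0}. Here v_2(47) = v_2(num) − v_2(den) = 0; compare against these criteria.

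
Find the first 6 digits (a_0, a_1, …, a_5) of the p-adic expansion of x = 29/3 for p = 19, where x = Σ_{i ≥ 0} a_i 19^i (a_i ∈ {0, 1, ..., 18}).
(a_0, …, a_5) = (16, 6, 6, 6, 6, 6)

v_19(29/3) = 0 (numerator and denominator both coprime to 19), so x ∈ ℤ_19^×. Compute digits iteratively via a_i = x_i mod 19, x_{i+1} = (x_i − a_i)/19, with x_0 = x:
  x_0 = 29/3;  a_0 = 16;  x_1 = (x_0 − 16)/19 = -1/3
  x_1 = -1/3;  a_1 = 6;  x_2 = (x_1 − 6)/19 = -1/3
  x_2 = -1/3;  a_2 = 6;  x_3 = (x_2 − 6)/19 = -1/3
  x_3 = -1/3;  a_3 = 6;  x_4 = (x_3 − 6)/19 = -1/3
  x_4 = -1/3;  a_4 = 6;  x_5 = (x_4 − 6)/19 = -1/3
  x_5 = -1/3;  a_5 = 6;  x_6 = (x_5 − 6)/19 = -1/3
Digits: (16, 6, 6, 6, 6, 6).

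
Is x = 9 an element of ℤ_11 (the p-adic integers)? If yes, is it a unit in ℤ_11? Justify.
x ∈ ℤ_11^× (unit); v_11(x) = 0

ℤ_11 = {x ∈ ℚ_11 : v_11(x) ≥ 0} and ℤ_11^× = {x ∈ ℤ_11 : v_11(x) = 0}. Here v_11(9) = v_11(num) − v_11(den) = 0; compare against these criteria.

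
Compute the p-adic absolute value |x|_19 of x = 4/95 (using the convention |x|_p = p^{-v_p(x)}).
|4/95|_19 = 19

Step 1 — compute v_19(x) by factoring powers of 19 out of the numerator and denominator: v_19(4/95) = -1. Step 2 — apply |x|_p = p^{-v_p(x)} = 19^{1} = 19.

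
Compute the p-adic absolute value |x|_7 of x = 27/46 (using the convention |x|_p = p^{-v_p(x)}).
|27/46|_7 = 1

Step 1 — compute v_7(x) by factoring powers of 7 out of the numerator and denominator: v_7(27/46) = 0. Step 2 — apply |x|_p = p^{-v_p(x)} = 7^{0} = 1.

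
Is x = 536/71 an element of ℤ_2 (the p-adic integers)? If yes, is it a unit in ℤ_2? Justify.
x ∈ ℤ_2 but not a unit; v_2(x) = 3 > 0

ℤ_2 = {x ∈ ℚ_2 : v_2(x) ≥ 0} and ℤ_2^× = {x ∈ ℤ_2 : v_2(x) = 0}. Here v_2(536/71) = v_2(num) − v_2(den) = 3; compare against these criteria.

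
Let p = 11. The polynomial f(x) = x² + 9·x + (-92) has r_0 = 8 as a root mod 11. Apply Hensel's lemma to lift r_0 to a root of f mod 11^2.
r_1 = 74 (mod 121)

Hensel: r_{i+1} = r_i − f(r_i)·(f′(r_i))^{-1} mod 11^{i+2}, f′(x) = 2x + 9. Iterate:
  r_0 = 8 (mod 11)
  r_1 = 74 (mod 121)
Final: r = 74 satisfies f(r) ≡ 0 mod 11^2.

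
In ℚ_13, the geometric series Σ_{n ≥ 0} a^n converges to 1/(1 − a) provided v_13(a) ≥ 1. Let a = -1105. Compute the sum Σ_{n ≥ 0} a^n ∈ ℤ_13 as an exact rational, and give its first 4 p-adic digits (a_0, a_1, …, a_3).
Σ a^n = 1/(1 − a) = 1/1106;  first 4 digits = (1, 6, 3, 4)

v_13(a) = 1 ≥ 1, so the series converges in ℤ_13 to 1/(1 − a) = 1/(1 − (-1105)) = 1/1106. Expand this rational in ℤ_13: compute digits iteratively via d_i = x_i mod 13, x_{i+1} = (x_i − d_i)/13. The first 4 digits are (1, 6, 3, 4).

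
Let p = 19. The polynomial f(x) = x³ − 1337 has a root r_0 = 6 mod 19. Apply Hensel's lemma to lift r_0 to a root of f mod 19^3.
r_2 = 5535 (mod 6859)

Hensel: r_{i+1} = r_i − f(r_i)/f′(r_i) mod 19^{i+2}, where f′(x) = 3x². Iterate:
  r_0 = 6 (mod 19)
  r_1 = 120 (mod 361)
  r_2 = 5535 (mod 6859)
Final: r = 5535 with f(r) ≡ 0 mod 19^3.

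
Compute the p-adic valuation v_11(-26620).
v_11(-26620) = 3

v_11(n) is the largest exponent k such that 11^k divides n. Factor out: -26620 = -11^3 · 20. (Sign doesn't affect v_p.) So v_11(-26620) = 3.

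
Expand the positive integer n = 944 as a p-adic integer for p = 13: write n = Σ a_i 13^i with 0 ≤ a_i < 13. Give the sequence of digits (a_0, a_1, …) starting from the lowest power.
(a_0, a_1, …) = (8, 7, 5)

Repeated division by 13 gives the digits low-to-high: 944 = 8 + 7·13^1 + 5·13^2. Digit sequence: (8, 7, 5).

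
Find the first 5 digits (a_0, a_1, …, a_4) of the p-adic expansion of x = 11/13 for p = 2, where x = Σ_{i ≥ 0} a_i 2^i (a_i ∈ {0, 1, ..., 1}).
(a_0, …, a_4) = (1, 1, 1, 0, 1)

v_2(11/13) = 0 (numerator and denominator both coprime to 2), so x ∈ ℤ_2^×. Compute digits iteratively via a_i = x_i mod 2, x_{i+1} = (x_i − a_i)/2, with x_0 = x:
  x_0 = 11/13;  a_0 = 1;  x_1 = (x_0 − 1)/2 = -1/13
  x_1 = -1/13;  a_1 = 1;  x_2 = (x_1 − 1)/2 = -7/13
  x_2 = -7/13;  a_2 = 1;  x_3 = (x_2 − 1)/2 = -10/13
  x_3 = -10/13;  a_3 = 0;  x_4 = (x_3 − 0)/2 = -5/13
  x_4 = -5/13;  a_4 = 1;  x_5 = (x_4 − 1)/2 = -9/13
Digits: (1, 1, 1, 0, 1).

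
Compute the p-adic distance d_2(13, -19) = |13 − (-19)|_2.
d_2(13, -19) = 1/32

Step 1 — x − y = 13 − (-19) = 32. Step 2 — v_2(32) = 5 (factor: 32 = (2^5 · 1); the sign does not affect v_p). Step 3 — |x − y|_2 = 2^{-5} = 1/32.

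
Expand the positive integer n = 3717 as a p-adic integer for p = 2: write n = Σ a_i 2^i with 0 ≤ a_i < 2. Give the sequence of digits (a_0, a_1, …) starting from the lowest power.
(a_0, a_1, …) = (1, 0, 1, 0, 0, 0, 0, 1, 0, 1, 1, 1)

Repeated division by 2 gives the digits low-to-high: 3717 = 1 + 1·2^2 + 1·2^7 + 1·2^9 + 1·2^10 + 1·2^11. Digit sequence: (1, 0, 1, 0, 0, 0, 0, 1, 0, 1, 1, 1).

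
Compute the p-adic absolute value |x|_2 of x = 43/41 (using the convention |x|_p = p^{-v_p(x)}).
|43/41|_2 = 1

Step 1 — compute v_2(x) by factoring powers of 2 out of the numerator and denominator: v_2(43/41) = 0. Step 2 — apply |x|_p = p^{-v_p(x)} = 2^{0} = 1.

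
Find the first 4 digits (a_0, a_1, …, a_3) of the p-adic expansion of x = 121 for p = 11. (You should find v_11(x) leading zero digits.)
(a_0, …, a_3) = (0, 0, 1, 0)

v_11(121) = 2, so a_0 = ... = a_1 = 0. Factor out: x = 11^2 · u with u = 1 a unit in ℤ_11. Expand u iteratively via a_{v+i} = u_i mod 11, u_{i+1} = (u_i − a_{v+i})/11:
  u_0 = 1;  a_2 = 1;  u_1 = (u_0 − 1)/11 = 0
  u_1 = 0;  a_3 = 0;  u_2 = (u_1 − 0)/11 = 0
Digits: (0, 0, 1, 0).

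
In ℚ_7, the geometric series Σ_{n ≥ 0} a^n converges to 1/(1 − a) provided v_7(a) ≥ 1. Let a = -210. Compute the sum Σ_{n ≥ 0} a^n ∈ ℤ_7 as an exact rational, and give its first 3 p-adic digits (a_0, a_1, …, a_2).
Σ a^n = 1/(1 − a) = 1/211;  first 3 digits = (1, 5, 6)

v_7(a) = 1 ≥ 1, so the series converges in ℤ_7 to 1/(1 − a) = 1/(1 − (-210)) = 1/211. Expand this rational in ℤ_7: compute digits iteratively via d_i = x_i mod 7, x_{i+1} = (x_i − d_i)/7. The first 3 digits are (1, 5, 6).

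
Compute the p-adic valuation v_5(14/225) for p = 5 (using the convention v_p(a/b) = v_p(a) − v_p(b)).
v_5(14/225) = -2

Factor powers of 5 from the numerator and denominator of the reduced fraction: 14 = 5^0 · 14 and 225 = 5^2 · 9. Apply v_p(a/b) = v_p(a) − v_p(b): v_5(14/225) = 0 − 2 = -2.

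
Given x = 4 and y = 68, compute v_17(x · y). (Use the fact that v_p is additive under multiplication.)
v_17(272) = 1

v_p(x) = 0 (factor: 4 = 17^0 · 4); v_p(y) = 1 (factor: 68 = 17^1 · 4). Additivity: v_p(xy) = v_p(x) + v_p(y) = 0 + 1 = 1. (Direct check: xy = 272 = 17^1 · (16).)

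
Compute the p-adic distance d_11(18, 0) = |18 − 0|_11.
d_11(18, 0) = 1

Step 1 — x − y = 18 − 0 = 18. Step 2 — v_11(18) = 0 (factor: 18 = (11^0 · 18); the sign does not affect v_p). Step 3 — |x − y|_11 = 11^{0} = 1.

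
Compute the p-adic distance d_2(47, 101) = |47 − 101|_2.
d_2(47, 101) = 1/2

Step 1 — x − y = 47 − 101 = -54. Step 2 — v_2(-54) = 1 (factor: -54 = −(2^1 · 27); the sign does not affect v_p). Step 3 — |x − y|_2 = 2^{-1} = 1/2.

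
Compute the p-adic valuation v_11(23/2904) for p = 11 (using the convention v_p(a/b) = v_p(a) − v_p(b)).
v_11(23/2904) = -2

Factor powers of 11 from the numerator and denominator of the reduced fraction: 23 = 11^0 · 23 and 2904 = 11^2 · 24. Apply v_p(a/b) = v_p(a) − v_p(b): v_11(23/2904) = 0 − 2 = -2.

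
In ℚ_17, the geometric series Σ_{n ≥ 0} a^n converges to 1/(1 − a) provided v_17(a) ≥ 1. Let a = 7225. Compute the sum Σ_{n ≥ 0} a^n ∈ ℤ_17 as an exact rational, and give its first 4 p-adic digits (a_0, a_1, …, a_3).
Σ a^n = 1/(1 − a) = -1/7224;  first 4 digits = (1, 0, 8, 1)

v_17(a) = 2 ≥ 1, so the series converges in ℤ_17 to 1/(1 − a) = 1/(1 − 7225) = -1/7224. Expand this rational in ℤ_17: compute digits iteratively via d_i = x_i mod 17, x_{i+1} = (x_i − d_i)/17. The first 4 digits are (1, 0, 8, 1).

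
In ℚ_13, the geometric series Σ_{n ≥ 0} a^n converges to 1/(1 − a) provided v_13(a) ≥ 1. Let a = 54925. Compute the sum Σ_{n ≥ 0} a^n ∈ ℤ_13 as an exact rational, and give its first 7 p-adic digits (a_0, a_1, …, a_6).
Σ a^n = 1/(1 − a) = -1/54924;  first 7 digits = (1, 0, 0, 12, 1, 0, 1)

v_13(a) = 3 ≥ 1, so the series converges in ℤ_13 to 1/(1 − a) = 1/(1 − 54925) = -1/54924. Expand this rational in ℤ_13: compute digits iteratively via d_i = x_i mod 13, x_{i+1} = (x_i − d_i)/13. The first 7 digits are (1, 0, 0, 12, 1, 0, 1).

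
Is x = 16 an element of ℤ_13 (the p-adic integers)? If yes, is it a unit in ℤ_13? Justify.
x ∈ ℤ_13^× (unit); v_13(x) = 0

ℤ_13 = {x ∈ ℚ_13 : v_13(x) ≥ 0} and ℤ_13^× = {x ∈ ℤ_13 : v_13(x) = 0}. Here v_13(16) = v_13(num) − v_13(den) = 0; compare against these criteria.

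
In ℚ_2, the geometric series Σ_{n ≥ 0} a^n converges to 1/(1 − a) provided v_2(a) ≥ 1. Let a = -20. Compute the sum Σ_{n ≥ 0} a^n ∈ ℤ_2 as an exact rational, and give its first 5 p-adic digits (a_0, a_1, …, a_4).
Σ a^n = 1/(1 − a) = 1/21;  first 5 digits = (1, 0, 1, 1, 1)

v_2(a) = 2 ≥ 1, so the series converges in ℤ_2 to 1/(1 − a) = 1/(1 − (-20)) = 1/21. Expand this rational in ℤ_2: compute digits iteratively via d_i = x_i mod 2, x_{i+1} = (x_i − d_i)/2. The first 5 digits are (1, 0, 1, 1, 1).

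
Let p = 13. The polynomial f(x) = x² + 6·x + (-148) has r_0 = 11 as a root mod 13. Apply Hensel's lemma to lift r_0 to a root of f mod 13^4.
r_3 = 5822 (mod 28561)

Hensel: r_{i+1} = r_i − f(r_i)·(f′(r_i))^{-1} mod 13^{i+2}, f′(x) = 2x + 6. Iterate:
  r_0 = 11 (mod 13)
  r_1 = 76 (mod 169)
  r_2 = 1428 (mod 2197)
  r_3 = 5822 (mod 28561)
Final: r = 5822 satisfies f(r) ≡ 0 mod 13^4.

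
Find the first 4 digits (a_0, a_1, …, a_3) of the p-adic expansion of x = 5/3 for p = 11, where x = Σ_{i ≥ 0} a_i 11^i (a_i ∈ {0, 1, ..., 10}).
(a_0, …, a_3) = (9, 3, 7, 3)

v_11(5/3) = 0 (numerator and denominator both coprime to 11), so x ∈ ℤ_11^×. Compute digits iteratively via a_i = x_i mod 11, x_{i+1} = (x_i − a_i)/11, with x_0 = x:
  x_0 = 5/3;  a_0 = 9;  x_1 = (x_0 − 9)/11 = -2/3
  x_1 = -2/3;  a_1 = 3;  x_2 = (x_1 − 3)/11 = -1/3
  x_2 = -1/3;  a_2 = 7;  x_3 = (x_2 − 7)/11 = -2/3
  x_3 = -2/3;  a_3 = 3;  x_4 = (x_3 − 3)/11 = -1/3
Digits: (9, 3, 7, 3).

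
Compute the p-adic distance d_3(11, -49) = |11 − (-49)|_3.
d_3(11, -49) = 1/3

Step 1 — x − y = 11 − (-49) = 60. Step 2 — v_3(60) = 1 (factor: 60 = (3^1 · 20); the sign does not affect v_p). Step 3 — |x − y|_3 = 3^{-1} = 1/3.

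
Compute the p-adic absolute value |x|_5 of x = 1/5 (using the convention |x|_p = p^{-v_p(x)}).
|1/5|_5 = 5

Step 1 — compute v_5(x) by factoring powers of 5 out of the numerator and denominator: v_5(1/5) = -1. Step 2 — apply |x|_p = p^{-v_p(x)} = 5^{1} = 5.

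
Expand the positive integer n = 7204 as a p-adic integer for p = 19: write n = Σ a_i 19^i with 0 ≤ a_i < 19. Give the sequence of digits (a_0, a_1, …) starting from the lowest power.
(a_0, a_1, …) = (3, 18, 0, 1)

Repeated division by 19 gives the digits low-to-high: 7204 = 3 + 18·19^1 + 1·19^3. Digit sequence: (3, 18, 0, 1).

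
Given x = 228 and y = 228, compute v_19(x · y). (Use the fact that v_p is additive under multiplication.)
v_19(51984) = 2

v_p(x) = 1 (factor: 228 = 19^1 · 12); v_p(y) = 1 (factor: 228 = 19^1 · 12). Additivity: v_p(xy) = v_p(x) + v_p(y) = 1 + 1 = 2. (Direct check: xy = 51984 = 19^2 · (144).)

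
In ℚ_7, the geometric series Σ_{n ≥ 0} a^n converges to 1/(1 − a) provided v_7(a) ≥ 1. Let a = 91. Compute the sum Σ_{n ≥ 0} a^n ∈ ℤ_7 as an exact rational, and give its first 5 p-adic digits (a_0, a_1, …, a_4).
Σ a^n = 1/(1 − a) = -1/90;  first 5 digits = (1, 6, 2, 2, 3)

v_7(a) = 1 ≥ 1, so the series converges in ℤ_7 to 1/(1 − a) = 1/(1 − 91) = -1/90. Expand this rational in ℤ_7: compute digits iteratively via d_i = x_i mod 7, x_{i+1} = (x_i − d_i)/7. The first 5 digits are (1, 6, 2, 2, 3).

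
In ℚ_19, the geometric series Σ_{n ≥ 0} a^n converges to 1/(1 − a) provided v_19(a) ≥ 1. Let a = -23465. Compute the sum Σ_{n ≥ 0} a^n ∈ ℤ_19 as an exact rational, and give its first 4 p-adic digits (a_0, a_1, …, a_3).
Σ a^n = 1/(1 − a) = 1/23466;  first 4 digits = (1, 0, 11, 15)

v_19(a) = 2 ≥ 1, so the series converges in ℤ_19 to 1/(1 − a) = 1/(1 − (-23465)) = 1/23466. Expand this rational in ℤ_19: compute digits iteratively via d_i = x_i mod 19, x_{i+1} = (x_i − d_i)/19. The first 4 digits are (1, 0, 11, 15).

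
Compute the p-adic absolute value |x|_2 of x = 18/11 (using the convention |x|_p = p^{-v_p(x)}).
|18/11|_2 = 1/2

Step 1 — compute v_2(x) by factoring powers of 2 out of the numerator and denominator: v_2(18/11) = 1. Step 2 — apply |x|_p = p^{-v_p(x)} = 2^{-1} = 1/2.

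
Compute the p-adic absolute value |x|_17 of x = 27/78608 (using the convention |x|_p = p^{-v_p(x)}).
|27/78608|_17 = 4913

Step 1 — compute v_17(x) by factoring powers of 17 out of the numerator and denominator: v_17(27/78608) = -3. Step 2 — apply |x|_p = p^{-v_p(x)} = 17^{3} = 4913.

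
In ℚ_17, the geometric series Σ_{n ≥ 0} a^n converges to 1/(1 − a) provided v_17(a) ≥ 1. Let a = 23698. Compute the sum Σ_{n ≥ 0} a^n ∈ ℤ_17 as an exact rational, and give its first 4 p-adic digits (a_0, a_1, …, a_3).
Σ a^n = 1/(1 − a) = -1/23697;  first 4 digits = (1, 0, 14, 4)

v_17(a) = 2 ≥ 1, so the series converges in ℤ_17 to 1/(1 − a) = 1/(1 − 23698) = -1/23697. Expand this rational in ℤ_17: compute digits iteratively via d_i = x_i mod 17, x_{i+1} = (x_i − d_i)/17. The first 4 digits are (1, 0, 14, 4).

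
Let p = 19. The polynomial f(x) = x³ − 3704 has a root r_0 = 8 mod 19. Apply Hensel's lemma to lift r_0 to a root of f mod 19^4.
r_3 = 66584 (mod 130321)

Hensel: r_{i+1} = r_i − f(r_i)/f′(r_i) mod 19^{i+2}, where f′(x) = 3x². Iterate:
  r_0 = 8 (mod 19)
  r_1 = 160 (mod 361)
  r_2 = 4853 (mod 6859)
  r_3 = 66584 (mod 130321)
Final: r = 66584 with f(r) ≡ 0 mod 19^4.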